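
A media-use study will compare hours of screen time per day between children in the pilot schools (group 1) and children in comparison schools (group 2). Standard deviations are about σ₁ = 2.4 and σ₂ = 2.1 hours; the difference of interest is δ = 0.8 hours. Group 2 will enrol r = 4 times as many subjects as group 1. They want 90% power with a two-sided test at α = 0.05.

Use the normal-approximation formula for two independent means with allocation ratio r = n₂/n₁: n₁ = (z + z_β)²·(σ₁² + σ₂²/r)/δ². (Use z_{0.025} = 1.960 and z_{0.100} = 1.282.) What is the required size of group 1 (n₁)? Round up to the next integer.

n₁ = 113

n₁ = (z_{α/2} + z_β)² · (σ₁² + σ₂²/r) / δ²
   = (1.960 + 1.282)² · (2.4² + 2.1²/4) / 0.8²
   = 10.5106 · (5.76 + 1.1025) / 0.64
   = 10.5106 · 6.8625 / 0.64
   = 112.70
Round up → n₁ = 113; n₂ = r·n₁ = 4 × 113 = 452.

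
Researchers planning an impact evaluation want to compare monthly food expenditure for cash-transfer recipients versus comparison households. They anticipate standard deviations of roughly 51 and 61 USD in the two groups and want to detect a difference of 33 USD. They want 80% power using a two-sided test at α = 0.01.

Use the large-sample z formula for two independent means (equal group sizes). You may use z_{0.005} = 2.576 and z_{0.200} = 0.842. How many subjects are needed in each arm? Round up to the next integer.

n = 68 per group

n = (z_{α/2} + z_β)² · (σ₁² + σ₂²) / δ²
  = (2.576 + 0.842)² · (51² + 61² = 6322) / 33²
  = 11.6827 · 6322 / 1089
  = 67.82
Round up → n = 68 per group.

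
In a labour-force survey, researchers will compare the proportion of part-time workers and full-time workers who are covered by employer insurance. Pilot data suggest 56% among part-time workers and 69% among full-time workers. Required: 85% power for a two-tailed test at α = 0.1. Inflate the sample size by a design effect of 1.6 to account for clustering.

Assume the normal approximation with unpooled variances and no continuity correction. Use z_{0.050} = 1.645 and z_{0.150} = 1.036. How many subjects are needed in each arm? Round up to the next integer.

n = 314 per group

n = (z_{α/2} + z_β)² · [p₁(1−p₁) + p₂(1−p₂)] / (p₁ − p₂)²
  = (1.645 + 1.036)² · (0.56·0.44 + 0.69·0.31) / (-0.13)²
  = (2.681)² · (0.2464 + 0.2139) / 0.0169
  = 7.1878 · 0.4603 / 0.0169
  = 195.77
Design effect: 1.6 × 195.77 = 313.23.
Round up → n = 314 per group.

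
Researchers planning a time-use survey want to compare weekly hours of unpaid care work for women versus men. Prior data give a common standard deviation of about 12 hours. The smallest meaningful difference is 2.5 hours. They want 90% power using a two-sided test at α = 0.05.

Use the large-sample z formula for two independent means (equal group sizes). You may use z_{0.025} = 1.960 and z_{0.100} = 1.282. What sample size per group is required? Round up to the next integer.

n = (z_{α/2} + z_β)² · (σ₁² + σ₂²) / δ²
  = (1.960 + 1.282)² · (2·12² = 288) / 2.5²
  = 10.5106 · 288 / 6.25
  = 484.33
Round up → n = 485 per group.

n = 485 per group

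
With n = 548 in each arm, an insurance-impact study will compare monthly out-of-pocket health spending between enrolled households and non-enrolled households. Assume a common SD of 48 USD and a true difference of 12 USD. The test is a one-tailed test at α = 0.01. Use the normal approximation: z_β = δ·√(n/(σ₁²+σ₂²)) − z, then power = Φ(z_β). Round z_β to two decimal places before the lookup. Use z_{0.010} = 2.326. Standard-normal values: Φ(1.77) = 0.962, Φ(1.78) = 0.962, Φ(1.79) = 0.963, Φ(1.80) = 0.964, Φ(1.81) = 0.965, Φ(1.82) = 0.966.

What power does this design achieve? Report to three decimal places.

z_β = δ·√(n/(σ₁²+σ₂²)) − z_α
    = 12 · √(548/4608) − 2.326
    = 12 · 0.34485 − 2.326
    = 4.1382 − 2.326 = 1.8122 → 1.81
Power = Φ(1.81) = 0.965.

Power ≈ 0.965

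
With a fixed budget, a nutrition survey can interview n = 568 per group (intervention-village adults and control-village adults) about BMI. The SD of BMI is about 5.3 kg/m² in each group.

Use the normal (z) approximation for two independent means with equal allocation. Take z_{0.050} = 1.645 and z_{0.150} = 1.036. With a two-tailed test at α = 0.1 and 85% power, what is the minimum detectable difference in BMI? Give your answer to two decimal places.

Minimum detectable difference ≈ 0.84 kg/m²

δ = (z_{α/2} + z_β) · √((σ₁²+σ₂²)/n)
  = (1.645 + 1.036) · √(56.18/568)
  = 2.681 · √0.09891
  = 2.681 · 0.3145
  = 0.8432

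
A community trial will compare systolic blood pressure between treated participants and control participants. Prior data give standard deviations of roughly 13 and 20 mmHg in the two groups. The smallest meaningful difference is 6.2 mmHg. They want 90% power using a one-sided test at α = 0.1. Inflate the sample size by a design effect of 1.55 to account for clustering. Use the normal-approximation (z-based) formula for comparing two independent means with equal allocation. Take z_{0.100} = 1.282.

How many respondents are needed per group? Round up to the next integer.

n = 151 per group

n = (z_α + z_β)² · (σ₁² + σ₂²) / δ²
  = (1.282 + 1.282)² · (13² + 20² = 569) / 6.2²
  = 6.5741 · 569 / 38.44
  = 97.31
Design effect: 1.55 × 97.31 = 150.83.
Round up → n = 151 per group.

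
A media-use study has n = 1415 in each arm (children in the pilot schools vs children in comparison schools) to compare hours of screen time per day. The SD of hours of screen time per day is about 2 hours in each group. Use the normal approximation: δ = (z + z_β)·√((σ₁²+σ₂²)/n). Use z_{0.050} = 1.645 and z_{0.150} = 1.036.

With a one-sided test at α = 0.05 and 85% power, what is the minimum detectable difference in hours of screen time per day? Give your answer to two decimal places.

Minimum detectable difference ≈ 0.20 hours

δ = (z_α + z_β) · √((σ₁²+σ₂²)/n)
  = (1.645 + 1.036) · √(8/1415)
  = 2.681 · √0.00565
  = 2.681 · 0.0752
  = 0.2016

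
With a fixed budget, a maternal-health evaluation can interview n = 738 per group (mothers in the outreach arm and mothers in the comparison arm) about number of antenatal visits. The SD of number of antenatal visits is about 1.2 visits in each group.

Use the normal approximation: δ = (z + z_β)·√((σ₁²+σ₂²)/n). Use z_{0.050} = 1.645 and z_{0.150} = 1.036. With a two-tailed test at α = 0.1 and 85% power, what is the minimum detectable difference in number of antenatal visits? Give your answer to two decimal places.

δ = (z_{α/2} + z_β) · √((σ₁²+σ₂²)/n)
  = (1.645 + 1.036) · √(2.88/738)
  = 2.681 · √0.0039
  = 2.681 · 0.0625
  = 0.1675

Minimum detectable difference ≈ 0.17 visits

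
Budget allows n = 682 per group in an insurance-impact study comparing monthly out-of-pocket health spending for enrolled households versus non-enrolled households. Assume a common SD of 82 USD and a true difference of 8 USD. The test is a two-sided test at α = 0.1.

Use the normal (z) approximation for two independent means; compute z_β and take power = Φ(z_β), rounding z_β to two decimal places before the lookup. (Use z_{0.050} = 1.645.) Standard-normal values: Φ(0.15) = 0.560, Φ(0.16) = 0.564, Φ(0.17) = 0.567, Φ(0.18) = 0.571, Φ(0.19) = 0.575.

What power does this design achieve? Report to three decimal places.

Power ≈ 0.564

z_β = δ·√(n/(σ₁²+σ₂²)) − z_{α/2}
    = 8 · √(682/13448) − 1.645
    = 8 · 0.22520 − 1.645
    = 1.8016 − 1.645 = 0.1566 → 0.16
Power = Φ(0.16) = 0.564.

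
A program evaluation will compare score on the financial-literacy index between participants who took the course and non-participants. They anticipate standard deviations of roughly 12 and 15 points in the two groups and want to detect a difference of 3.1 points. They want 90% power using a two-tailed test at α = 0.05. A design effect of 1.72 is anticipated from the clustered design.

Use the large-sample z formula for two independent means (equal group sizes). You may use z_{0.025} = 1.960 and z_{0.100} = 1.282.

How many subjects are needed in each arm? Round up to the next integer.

n = 695 per group

n = (z_{α/2} + z_β)² · (σ₁² + σ₂²) / δ²
  = (1.960 + 1.282)² · (12² + 15² = 369) / 3.1²
  = 10.5106 · 369 / 9.61
  = 403.58
Design effect: 1.72 × 403.58 = 694.16.
Round up → n = 695 per group.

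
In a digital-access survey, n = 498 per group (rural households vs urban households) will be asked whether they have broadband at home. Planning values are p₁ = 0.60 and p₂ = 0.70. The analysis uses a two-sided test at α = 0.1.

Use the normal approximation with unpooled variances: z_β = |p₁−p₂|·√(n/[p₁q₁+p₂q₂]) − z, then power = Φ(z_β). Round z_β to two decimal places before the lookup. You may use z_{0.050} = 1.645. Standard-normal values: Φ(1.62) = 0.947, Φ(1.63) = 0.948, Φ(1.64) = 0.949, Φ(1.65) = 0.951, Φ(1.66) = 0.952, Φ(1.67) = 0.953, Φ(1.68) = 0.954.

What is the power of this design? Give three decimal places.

Power ≈ 0.954

z_β = |p₁−p₂|·√(n/[p₁q₁+p₂q₂]) − z_{α/2}
    = 0.10 · √(498/0.4500) − 1.645
    = 0.10 · 33.2666 − 1.645
    = 3.3267 − 1.645 = 1.6817 → 1.68
Power = Φ(1.68) = 0.954.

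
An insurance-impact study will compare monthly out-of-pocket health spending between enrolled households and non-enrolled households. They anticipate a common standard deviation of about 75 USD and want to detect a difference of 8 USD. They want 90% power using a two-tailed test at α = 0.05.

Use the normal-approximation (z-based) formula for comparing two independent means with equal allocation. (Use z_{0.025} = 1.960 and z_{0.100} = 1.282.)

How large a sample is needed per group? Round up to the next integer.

n = 1848 per group

n = (z_{α/2} + z_β)² · (σ₁² + σ₂²) / δ²
  = (1.960 + 1.282)² · (2·75² = 11250) / 8²
  = 10.5106 · 11250 / 64
  = 1847.56
Round up → n = 1848 per group.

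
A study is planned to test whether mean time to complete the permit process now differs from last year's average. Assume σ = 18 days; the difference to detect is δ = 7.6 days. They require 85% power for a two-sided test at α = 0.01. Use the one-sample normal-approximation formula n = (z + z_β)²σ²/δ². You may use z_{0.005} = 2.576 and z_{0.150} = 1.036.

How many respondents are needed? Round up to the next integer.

n = 74

n = (z_{α/2} + z_β)² · σ² / δ²
  = (2.576 + 1.036)² · 18² / 7.6²
  = 13.0465 · 324 / 57.76
  = 73.18
Round up → n = 74.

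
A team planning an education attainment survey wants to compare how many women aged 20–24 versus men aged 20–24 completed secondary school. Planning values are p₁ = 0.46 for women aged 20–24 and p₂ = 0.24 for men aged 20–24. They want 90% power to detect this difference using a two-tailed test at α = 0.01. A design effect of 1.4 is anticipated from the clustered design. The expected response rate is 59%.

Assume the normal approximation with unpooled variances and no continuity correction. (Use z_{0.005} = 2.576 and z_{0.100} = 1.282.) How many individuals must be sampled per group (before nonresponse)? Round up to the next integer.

n = (z_{α/2} + z_β)² · [p₁(1−p₁) + p₂(1−p₂)] / (p₁ − p₂)²
  = (2.576 + 1.282)² · (0.46·0.54 + 0.24·0.76) / (0.22)²
  = (3.858)² · (0.2484 + 0.1824) / 0.0484
  = 14.8842 · 0.4308 / 0.0484
  = 132.48
Design effect: 1.4 × 132.48 = 185.47.
Adjust for 59% response: 185.47 / 0.59 = 314.36.
Round up → n = 315 per group.

n = 315 per group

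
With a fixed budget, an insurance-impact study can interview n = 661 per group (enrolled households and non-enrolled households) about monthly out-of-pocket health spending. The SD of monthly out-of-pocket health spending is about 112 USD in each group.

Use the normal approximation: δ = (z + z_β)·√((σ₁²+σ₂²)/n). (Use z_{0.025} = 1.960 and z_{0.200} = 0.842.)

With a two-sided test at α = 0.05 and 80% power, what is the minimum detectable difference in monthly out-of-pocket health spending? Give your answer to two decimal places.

δ = (z_{α/2} + z_β) · √((σ₁²+σ₂²)/n)
  = (1.960 + 0.842) · √(25088/661)
  = 2.802 · √37.9546
  = 2.802 · 6.1607
  = 17.2624

Minimum detectable difference ≈ 17.26 USD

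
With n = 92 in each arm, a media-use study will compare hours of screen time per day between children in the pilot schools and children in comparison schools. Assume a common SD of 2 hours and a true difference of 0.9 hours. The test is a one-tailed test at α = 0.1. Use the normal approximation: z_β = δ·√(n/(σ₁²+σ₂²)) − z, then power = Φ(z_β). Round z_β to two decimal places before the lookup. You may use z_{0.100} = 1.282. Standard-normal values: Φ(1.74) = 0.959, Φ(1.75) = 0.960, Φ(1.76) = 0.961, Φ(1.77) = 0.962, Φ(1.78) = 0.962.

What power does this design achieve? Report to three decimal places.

z_β = δ·√(n/(σ₁²+σ₂²)) − z_α
    = 0.9 · √(92/8) − 1.282
    = 0.9 · 3.39116 − 1.282
    = 3.0520 − 1.282 = 1.7700 → 1.77
Power = Φ(1.77) = 0.962.

Power ≈ 0.962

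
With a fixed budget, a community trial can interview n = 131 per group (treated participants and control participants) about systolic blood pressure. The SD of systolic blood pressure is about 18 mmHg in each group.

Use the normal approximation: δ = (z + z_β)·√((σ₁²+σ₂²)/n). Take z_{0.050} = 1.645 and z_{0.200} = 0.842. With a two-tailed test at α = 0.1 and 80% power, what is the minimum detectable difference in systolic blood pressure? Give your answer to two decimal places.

δ = (z_{α/2} + z_β) · √((σ₁²+σ₂²)/n)
  = (1.645 + 0.842) · √(648/131)
  = 2.487 · √4.9466
  = 2.487 · 2.2241
  = 5.5313

Minimum detectable difference ≈ 5.53 mmHg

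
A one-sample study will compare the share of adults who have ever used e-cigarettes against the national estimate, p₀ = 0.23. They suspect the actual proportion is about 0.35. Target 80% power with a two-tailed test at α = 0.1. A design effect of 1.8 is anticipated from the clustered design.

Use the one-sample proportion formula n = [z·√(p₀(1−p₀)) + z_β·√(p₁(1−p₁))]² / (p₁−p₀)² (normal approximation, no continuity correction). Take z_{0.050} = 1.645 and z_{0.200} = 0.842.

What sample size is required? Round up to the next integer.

n = 150

n = [z_{α/2}·√(p₀q₀) + z_β·√(p₁q₁)]² / (p₁ − p₀)²
  = [1.645·√(0.23·0.77) + 0.842·√(0.35·0.65)]² / (0.12)²
  = [1.645·0.4208 + 0.842·0.4770]² / 0.0144
  = [1.0939]² / 0.0144
  = 83.10
Design effect: 1.8 × 83.10 = 149.57.
Round up → n = 150.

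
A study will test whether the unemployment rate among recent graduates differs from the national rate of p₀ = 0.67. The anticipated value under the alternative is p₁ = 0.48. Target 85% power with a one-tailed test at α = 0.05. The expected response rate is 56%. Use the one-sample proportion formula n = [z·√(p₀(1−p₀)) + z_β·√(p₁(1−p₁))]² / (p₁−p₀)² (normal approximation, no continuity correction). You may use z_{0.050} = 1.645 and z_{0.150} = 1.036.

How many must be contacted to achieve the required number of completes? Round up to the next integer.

n = [z_α·√(p₀q₀) + z_β·√(p₁q₁)]² / (p₁ − p₀)²
  = [1.645·√(0.67·0.33) + 1.036·√(0.48·0.52)]² / (-0.19)²
  = [1.645·0.4702 + 1.036·0.4996]² / 0.0361
  = [1.2911]² / 0.0361
  = 46.17
Adjust for 56% response: 46.17 / 0.56 = 82.45.
Round up → n = 83.

n = 83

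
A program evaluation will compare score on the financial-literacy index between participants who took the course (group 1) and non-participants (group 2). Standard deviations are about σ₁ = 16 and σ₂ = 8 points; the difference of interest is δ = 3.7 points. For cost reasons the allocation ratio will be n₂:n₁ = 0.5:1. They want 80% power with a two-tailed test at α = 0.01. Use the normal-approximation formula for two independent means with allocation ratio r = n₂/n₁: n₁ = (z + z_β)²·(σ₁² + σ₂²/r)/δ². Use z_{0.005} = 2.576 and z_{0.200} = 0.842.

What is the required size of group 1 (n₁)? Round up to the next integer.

n₁ = 328

n₁ = (z_{α/2} + z_β)² · (σ₁² + σ₂²/r) / δ²
   = (2.576 + 0.842)² · (16² + 8²/0.5) / 3.7²
   = 11.6827 · (256 + 128) / 13.69
   = 11.6827 · 384 / 13.69
   = 327.70
Round up → n₁ = 328; n₂ = r·n₁ = 0.5 × 328 = 164.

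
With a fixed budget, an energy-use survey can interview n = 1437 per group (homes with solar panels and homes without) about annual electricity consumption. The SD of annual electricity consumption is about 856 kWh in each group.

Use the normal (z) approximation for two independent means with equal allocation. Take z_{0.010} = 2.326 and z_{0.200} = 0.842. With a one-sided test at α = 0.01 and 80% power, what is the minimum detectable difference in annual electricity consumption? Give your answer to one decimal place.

δ = (z_α + z_β) · √((σ₁²+σ₂²)/n)
  = (2.326 + 0.842) · √(1465472/1437)
  = 3.168 · √1019.8
  = 3.168 · 31.9345
  = 101.1686

Minimum detectable difference ≈ 101.2 kWh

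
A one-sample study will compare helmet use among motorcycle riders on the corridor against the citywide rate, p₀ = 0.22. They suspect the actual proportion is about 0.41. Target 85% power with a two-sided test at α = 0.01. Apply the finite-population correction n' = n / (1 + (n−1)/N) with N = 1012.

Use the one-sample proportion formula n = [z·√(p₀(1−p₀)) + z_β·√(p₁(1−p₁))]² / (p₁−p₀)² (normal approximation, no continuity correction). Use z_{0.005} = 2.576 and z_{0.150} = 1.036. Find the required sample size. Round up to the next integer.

n = [z_{α/2}·√(p₀q₀) + z_β·√(p₁q₁)]² / (p₁ − p₀)²
  = [2.576·√(0.22·0.78) + 1.036·√(0.41·0.59)]² / (0.19)²
  = [2.576·0.4142 + 1.036·0.4918]² / 0.0361
  = [1.5766]² / 0.0361
  = 68.86
Finite-population correction (N = 1012): 68.86 / (1 + (68.86 − 1)/1012) = 64.53.
Round up → n = 65.

n = 65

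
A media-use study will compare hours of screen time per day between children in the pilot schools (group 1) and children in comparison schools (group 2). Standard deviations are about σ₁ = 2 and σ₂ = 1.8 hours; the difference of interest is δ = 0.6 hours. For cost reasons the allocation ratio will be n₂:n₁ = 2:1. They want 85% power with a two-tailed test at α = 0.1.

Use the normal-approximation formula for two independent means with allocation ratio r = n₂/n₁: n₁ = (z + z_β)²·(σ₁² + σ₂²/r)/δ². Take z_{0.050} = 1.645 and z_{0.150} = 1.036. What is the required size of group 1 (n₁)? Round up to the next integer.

n₁ = 113

n₁ = (z_{α/2} + z_β)² · (σ₁² + σ₂²/r) / δ²
   = (1.645 + 1.036)² · (2² + 1.8²/2) / 0.6²
   = 7.1878 · (4 + 1.62) / 0.36
   = 7.1878 · 5.62 / 0.36
   = 112.21
Round up → n₁ = 113; n₂ = r·n₁ = 2 × 113 = 226.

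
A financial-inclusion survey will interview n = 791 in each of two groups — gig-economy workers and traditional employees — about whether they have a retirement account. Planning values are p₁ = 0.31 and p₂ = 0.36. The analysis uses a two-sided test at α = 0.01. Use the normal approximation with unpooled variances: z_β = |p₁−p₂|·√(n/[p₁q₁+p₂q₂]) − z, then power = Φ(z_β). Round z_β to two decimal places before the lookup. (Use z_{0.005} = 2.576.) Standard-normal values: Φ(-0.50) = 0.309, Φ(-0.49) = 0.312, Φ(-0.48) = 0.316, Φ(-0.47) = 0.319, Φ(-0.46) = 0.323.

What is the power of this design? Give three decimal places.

Power ≈ 0.319

z_β = |p₁−p₂|·√(n/[p₁q₁+p₂q₂]) − z_{α/2}
    = 0.05 · √(791/0.4443) − 2.576
    = 0.05 · 42.1939 − 2.576
    = 2.1097 − 2.576 = -0.4663 → -0.47
Power = Φ(-0.47) = 0.319.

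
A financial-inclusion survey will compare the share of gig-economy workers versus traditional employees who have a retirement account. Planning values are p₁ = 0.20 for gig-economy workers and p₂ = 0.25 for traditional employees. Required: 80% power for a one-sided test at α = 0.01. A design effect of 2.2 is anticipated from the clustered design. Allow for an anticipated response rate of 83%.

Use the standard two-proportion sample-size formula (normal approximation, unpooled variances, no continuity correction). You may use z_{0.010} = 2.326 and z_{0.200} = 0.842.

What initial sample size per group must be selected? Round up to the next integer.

n = 3698 per group

n = (z_α + z_β)² · [p₁(1−p₁) + p₂(1−p₂)] / (p₁ − p₂)²
  = (2.326 + 0.842)² · (0.20·0.80 + 0.25·0.75) / (-0.05)²
  = (3.168)² · (0.1600 + 0.1875) / 0.0025
  = 10.0362 · 0.3475 / 0.0025
  = 1395.04
Design effect: 2.2 × 1395.04 = 3069.08.
Adjust for 83% response: 3069.08 / 0.83 = 3697.68.
Round up → n = 3698 per group.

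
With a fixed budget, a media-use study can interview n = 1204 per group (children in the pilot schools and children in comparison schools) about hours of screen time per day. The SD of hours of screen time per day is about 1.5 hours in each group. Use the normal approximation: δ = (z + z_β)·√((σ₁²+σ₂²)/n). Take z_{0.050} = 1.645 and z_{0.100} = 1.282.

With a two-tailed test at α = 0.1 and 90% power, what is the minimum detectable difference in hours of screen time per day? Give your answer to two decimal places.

Minimum detectable difference ≈ 0.18 hours

δ = (z_{α/2} + z_β) · √((σ₁²+σ₂²)/n)
  = (1.645 + 1.282) · √(4.5/1204)
  = 2.927 · √0.00374
  = 2.927 · 0.0611
  = 0.1789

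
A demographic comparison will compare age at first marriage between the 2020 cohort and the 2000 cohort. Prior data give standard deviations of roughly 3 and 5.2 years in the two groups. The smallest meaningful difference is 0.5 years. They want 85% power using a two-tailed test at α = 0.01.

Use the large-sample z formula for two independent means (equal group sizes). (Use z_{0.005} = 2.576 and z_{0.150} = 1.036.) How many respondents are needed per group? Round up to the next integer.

n = (z_{α/2} + z_β)² · (σ₁² + σ₂²) / δ²
  = (2.576 + 1.036)² · (3² + 5.2² = 36.04) / 0.5²
  = 13.0465 · 36.04 / 0.25
  = 1880.79
Round up → n = 1881 per group.

n = 1881 per group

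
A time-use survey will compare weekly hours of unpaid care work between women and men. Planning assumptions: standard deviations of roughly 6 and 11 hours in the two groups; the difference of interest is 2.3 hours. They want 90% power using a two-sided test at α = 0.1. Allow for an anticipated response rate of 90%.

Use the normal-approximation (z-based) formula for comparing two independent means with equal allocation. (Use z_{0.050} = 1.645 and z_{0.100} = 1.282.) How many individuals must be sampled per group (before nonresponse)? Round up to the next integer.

n = 283 per group

n = (z_{α/2} + z_β)² · (σ₁² + σ₂²) / δ²
  = (1.645 + 1.282)² · (6² + 11² = 157) / 2.3²
  = 8.5673 · 157 / 5.29
  = 254.27
Adjust for 90% response: 254.27 / 0.90 = 282.52.
Round up → n = 283 per group.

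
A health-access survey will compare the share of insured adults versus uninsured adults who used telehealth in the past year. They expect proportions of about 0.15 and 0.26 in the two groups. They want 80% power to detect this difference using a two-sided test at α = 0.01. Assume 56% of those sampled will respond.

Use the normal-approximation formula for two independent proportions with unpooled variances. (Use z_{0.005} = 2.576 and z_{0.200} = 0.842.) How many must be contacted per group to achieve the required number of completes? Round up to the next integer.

n = 552 per group

n = (z_{α/2} + z_β)² · [p₁(1−p₁) + p₂(1−p₂)] / (p₁ − p₂)²
  = (2.576 + 0.842)² · (0.15·0.85 + 0.26·0.74) / (-0.11)²
  = (3.418)² · (0.1275 + 0.1924) / 0.0121
  = 11.6827 · 0.3199 / 0.0121
  = 308.87
Adjust for 56% response: 308.87 / 0.56 = 551.55.
Round up → n = 552 per group.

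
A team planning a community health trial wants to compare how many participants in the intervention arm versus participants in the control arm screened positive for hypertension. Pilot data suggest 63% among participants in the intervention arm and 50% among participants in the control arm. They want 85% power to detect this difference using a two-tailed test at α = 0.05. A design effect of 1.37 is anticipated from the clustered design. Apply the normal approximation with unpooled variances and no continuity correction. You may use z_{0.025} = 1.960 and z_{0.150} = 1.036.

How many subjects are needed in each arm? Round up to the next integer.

n = 352 per group

n = (z_{α/2} + z_β)² · [p₁(1−p₁) + p₂(1−p₂)] / (p₁ − p₂)²
  = (1.960 + 1.036)² · (0.63·0.37 + 0.50·0.50) / (0.13)²
  = (2.996)² · (0.2331 + 0.2500) / 0.0169
  = 8.9760 · 0.4831 / 0.0169
  = 256.59
Design effect: 1.37 × 256.59 = 351.52.
Round up → n = 352 per group.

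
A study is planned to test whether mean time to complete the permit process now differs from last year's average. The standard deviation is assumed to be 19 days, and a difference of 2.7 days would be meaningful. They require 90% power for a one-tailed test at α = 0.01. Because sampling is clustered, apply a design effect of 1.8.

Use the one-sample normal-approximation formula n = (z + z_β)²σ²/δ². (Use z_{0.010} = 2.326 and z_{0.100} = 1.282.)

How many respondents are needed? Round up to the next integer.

n = 1161

n = (z_α + z_β)² · σ² / δ²
  = (2.326 + 1.282)² · 19² / 2.7²
  = 13.0177 · 361 / 7.29
  = 644.63
Design effect: 1.8 × 644.63 = 1160.34.
Round up → n = 1161.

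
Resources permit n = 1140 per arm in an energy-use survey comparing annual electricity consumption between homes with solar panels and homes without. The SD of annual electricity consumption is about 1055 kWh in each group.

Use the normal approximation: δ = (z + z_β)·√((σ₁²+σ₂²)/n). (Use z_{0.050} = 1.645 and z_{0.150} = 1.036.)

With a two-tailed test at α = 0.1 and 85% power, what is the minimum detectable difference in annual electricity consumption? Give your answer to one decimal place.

δ = (z_{α/2} + z_β) · √((σ₁²+σ₂²)/n)
  = (1.645 + 1.036) · √(2226050/1140)
  = 2.681 · √1952.7
  = 2.681 · 44.1891
  = 118.4709

Minimum detectable difference ≈ 118.5 kWh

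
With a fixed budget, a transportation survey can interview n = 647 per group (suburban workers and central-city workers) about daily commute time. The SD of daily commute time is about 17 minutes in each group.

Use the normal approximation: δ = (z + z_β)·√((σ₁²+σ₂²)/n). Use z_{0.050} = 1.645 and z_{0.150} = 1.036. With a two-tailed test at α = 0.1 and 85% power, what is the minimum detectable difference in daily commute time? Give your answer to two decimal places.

Minimum detectable difference ≈ 2.53 minutes

δ = (z_{α/2} + z_β) · √((σ₁²+σ₂²)/n)
  = (1.645 + 1.036) · √(578/647)
  = 2.681 · √0.89335
  = 2.681 · 0.9452
  = 2.5340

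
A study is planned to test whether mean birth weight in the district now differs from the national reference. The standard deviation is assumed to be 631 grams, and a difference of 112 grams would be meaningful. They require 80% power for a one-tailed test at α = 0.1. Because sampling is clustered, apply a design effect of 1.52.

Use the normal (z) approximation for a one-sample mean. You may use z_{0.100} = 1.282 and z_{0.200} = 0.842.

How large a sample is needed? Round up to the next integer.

n = (z_α + z_β)² · σ² / δ²
  = (1.282 + 0.842)² · 631² / 112²
  = 4.5114 · 398161 / 12544
  = 143.20
Design effect: 1.52 × 143.20 = 217.66.
Round up → n = 218.

n = 218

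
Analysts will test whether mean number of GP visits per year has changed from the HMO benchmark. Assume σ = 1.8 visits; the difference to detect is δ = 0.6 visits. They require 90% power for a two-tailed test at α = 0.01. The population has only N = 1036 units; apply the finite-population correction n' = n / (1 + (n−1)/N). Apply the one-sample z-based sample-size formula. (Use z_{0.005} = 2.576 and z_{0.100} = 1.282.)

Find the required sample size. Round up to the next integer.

n = (z_{α/2} + z_β)² · σ² / δ²
  = (2.576 + 1.282)² · 1.8² / 0.6²
  = 14.8842 · 3.24 / 0.36
  = 133.96
Finite-population correction (N = 1036): 133.96 / (1 + (133.96 − 1)/1036) = 118.72.
Round up → n = 119.

n = 119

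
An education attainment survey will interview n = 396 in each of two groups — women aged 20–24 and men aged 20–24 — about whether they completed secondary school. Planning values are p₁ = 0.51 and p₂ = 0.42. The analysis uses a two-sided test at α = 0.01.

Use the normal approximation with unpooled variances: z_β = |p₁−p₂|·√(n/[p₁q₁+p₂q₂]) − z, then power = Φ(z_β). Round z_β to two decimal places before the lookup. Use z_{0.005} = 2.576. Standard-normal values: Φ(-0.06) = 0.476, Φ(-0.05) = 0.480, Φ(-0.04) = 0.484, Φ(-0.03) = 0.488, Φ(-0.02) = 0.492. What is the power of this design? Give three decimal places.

z_β = |p₁−p₂|·√(n/[p₁q₁+p₂q₂]) − z_{α/2}
    = 0.09 · √(396/0.4935) − 2.576
    = 0.09 · 28.3272 − 2.576
    = 2.5495 − 2.576 = -0.0265 → -0.03
Power = Φ(-0.03) = 0.488.

Power ≈ 0.488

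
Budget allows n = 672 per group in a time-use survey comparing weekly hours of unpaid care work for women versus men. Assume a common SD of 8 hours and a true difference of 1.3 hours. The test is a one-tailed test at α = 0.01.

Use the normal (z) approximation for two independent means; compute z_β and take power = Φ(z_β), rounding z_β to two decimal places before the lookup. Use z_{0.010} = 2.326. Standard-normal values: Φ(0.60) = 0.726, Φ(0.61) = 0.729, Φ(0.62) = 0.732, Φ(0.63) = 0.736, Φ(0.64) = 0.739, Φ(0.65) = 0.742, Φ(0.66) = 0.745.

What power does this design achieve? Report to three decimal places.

Power ≈ 0.742

z_β = δ·√(n/(σ₁²+σ₂²)) − z_α
    = 1.3 · √(672/128) − 2.326
    = 1.3 · 2.29129 − 2.326
    = 2.9787 − 2.326 = 0.6527 → 0.65
Power = Φ(0.65) = 0.742.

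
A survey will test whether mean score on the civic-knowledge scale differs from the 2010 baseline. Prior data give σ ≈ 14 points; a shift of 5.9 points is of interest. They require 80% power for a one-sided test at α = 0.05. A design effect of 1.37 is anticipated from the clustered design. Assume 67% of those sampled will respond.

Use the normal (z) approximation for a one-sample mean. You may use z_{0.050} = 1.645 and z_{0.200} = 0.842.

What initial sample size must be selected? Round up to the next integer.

n = (z_α + z_β)² · σ² / δ²
  = (1.645 + 0.842)² · 14² / 5.9²
  = 6.1852 · 196 / 34.81
  = 34.83
Design effect: 1.37 × 34.83 = 47.71.
Adjust for 67% response: 47.71 / 0.67 = 71.21.
Round up → n = 72.

n = 72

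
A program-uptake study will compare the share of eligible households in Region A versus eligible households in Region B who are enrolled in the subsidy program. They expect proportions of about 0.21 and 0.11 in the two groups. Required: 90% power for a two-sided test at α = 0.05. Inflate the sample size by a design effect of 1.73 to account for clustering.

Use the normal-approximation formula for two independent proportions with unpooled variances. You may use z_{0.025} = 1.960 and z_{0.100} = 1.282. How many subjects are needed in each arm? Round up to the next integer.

n = 480 per group

n = (z_{α/2} + z_β)² · [p₁(1−p₁) + p₂(1−p₂)] / (p₁ − p₂)²
  = (1.960 + 1.282)² · (0.21·0.79 + 0.11·0.89) / (0.10)²
  = (3.242)² · (0.1659 + 0.0979) / 0.0100
  = 10.5106 · 0.2638 / 0.0100
  = 277.27
Design effect: 1.73 × 277.27 = 479.67.
Round up → n = 480 per group.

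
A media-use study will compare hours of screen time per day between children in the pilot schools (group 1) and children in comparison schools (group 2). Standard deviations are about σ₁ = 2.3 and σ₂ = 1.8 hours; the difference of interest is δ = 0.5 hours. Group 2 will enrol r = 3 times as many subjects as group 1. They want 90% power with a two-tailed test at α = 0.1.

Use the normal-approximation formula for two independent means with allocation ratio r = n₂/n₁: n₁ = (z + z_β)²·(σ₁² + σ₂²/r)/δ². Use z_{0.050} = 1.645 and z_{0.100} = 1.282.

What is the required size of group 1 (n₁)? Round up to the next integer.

n₁ = (z_{α/2} + z_β)² · (σ₁² + σ₂²/r) / δ²
   = (1.645 + 1.282)² · (2.3² + 1.8²/3) / 0.5²
   = 8.5673 · (5.29 + 1.08) / 0.25
   = 8.5673 · 6.37 / 0.25
   = 218.30
Round up → n₁ = 219; n₂ = r·n₁ = 3 × 219 = 657.

n₁ = 219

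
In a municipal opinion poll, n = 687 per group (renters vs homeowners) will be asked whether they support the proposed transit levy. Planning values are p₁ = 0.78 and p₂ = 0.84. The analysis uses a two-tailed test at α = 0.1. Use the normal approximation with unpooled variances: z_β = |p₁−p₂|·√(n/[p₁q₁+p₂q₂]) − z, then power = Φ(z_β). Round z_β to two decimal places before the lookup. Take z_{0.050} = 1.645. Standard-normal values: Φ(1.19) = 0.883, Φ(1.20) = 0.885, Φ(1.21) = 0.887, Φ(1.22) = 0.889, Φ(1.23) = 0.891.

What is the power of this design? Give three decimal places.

Power ≈ 0.885

z_β = |p₁−p₂|·√(n/[p₁q₁+p₂q₂]) − z_{α/2}
    = 0.06 · √(687/0.3060) − 1.645
    = 0.06 · 47.3825 − 1.645
    = 2.8429 − 1.645 = 1.1979 → 1.20
Power = Φ(1.20) = 0.885.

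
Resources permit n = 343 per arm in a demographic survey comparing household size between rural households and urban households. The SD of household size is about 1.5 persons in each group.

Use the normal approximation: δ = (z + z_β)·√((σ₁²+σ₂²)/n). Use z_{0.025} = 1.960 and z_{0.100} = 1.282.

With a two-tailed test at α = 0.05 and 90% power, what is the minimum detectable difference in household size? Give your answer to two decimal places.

δ = (z_{α/2} + z_β) · √((σ₁²+σ₂²)/n)
  = (1.960 + 1.282) · √(4.5/343)
  = 3.242 · √0.01312
  = 3.242 · 0.1145
  = 0.3713

Minimum detectable difference ≈ 0.37 persons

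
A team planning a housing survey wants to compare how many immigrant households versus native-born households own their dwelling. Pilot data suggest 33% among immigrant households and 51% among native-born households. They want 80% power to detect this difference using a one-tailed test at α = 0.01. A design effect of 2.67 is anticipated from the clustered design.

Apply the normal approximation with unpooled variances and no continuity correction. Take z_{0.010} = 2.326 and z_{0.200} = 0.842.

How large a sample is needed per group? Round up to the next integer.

n = 390 per group

n = (z_α + z_β)² · [p₁(1−p₁) + p₂(1−p₂)] / (p₁ − p₂)²
  = (2.326 + 0.842)² · (0.33·0.67 + 0.51·0.49) / (-0.18)²
  = (3.168)² · (0.2211 + 0.2499) / 0.0324
  = 10.0362 · 0.4710 / 0.0324
  = 145.90
Design effect: 2.67 × 145.90 = 389.54.
Round up → n = 390 per group.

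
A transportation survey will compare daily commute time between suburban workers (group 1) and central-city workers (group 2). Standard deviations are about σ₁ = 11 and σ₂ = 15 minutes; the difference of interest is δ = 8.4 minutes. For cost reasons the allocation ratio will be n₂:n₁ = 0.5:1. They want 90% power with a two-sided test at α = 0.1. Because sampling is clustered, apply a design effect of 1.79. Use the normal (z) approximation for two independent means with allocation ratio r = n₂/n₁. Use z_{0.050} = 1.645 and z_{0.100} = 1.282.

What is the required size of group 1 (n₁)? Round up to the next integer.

n₁ = (z_{α/2} + z_β)² · (σ₁² + σ₂²/r) / δ²
   = (1.645 + 1.282)² · (11² + 15²/0.5) / 8.4²
   = 8.5673 · (121 + 450) / 70.56
   = 8.5673 · 571 / 70.56
   = 69.33
Design effect: 1.79 × 69.33 = 124.10.
Round up → n₁ = 125; n₂ = r·n₁ = 0.5 × 125 = 63.

n₁ = 125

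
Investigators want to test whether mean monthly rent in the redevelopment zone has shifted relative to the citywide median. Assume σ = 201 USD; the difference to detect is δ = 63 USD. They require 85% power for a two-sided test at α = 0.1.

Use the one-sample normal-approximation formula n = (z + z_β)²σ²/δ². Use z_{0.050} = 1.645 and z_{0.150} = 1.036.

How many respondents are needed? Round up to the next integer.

n = 74

n = (z_{α/2} + z_β)² · σ² / δ²
  = (1.645 + 1.036)² · 201² / 63²
  = 7.1878 · 40401 / 3969
  = 73.17
Round up → n = 74.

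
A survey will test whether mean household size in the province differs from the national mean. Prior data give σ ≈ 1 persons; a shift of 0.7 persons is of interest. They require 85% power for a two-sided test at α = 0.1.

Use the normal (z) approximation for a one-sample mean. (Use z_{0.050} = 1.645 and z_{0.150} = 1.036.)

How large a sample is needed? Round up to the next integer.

n = (z_{α/2} + z_β)² · σ² / δ²
  = (1.645 + 1.036)² · 1² / 0.7²
  = 7.1878 · 1 / 0.49
  = 14.67
Round up → n = 15.

n = 15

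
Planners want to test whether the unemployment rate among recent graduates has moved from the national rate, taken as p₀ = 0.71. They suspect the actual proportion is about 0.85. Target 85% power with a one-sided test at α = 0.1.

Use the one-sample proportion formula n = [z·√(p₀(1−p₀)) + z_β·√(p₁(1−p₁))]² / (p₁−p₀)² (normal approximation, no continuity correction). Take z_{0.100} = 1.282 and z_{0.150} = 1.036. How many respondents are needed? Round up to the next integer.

n = 47

n = [z_α·√(p₀q₀) + z_β·√(p₁q₁)]² / (p₁ − p₀)²
  = [1.282·√(0.71·0.29) + 1.036·√(0.85·0.15)]² / (0.14)²
  = [1.282·0.4538 + 1.036·0.3571]² / 0.0196
  = [0.9516]² / 0.0196
  = 46.21
Round up → n = 47.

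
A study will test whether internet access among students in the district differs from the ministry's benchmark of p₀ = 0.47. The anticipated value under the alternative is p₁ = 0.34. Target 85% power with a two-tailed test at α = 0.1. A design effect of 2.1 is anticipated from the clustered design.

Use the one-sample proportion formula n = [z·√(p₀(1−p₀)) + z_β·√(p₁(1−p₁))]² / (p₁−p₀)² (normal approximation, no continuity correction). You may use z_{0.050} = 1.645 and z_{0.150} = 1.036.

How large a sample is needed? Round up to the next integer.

n = 214

n = [z_{α/2}·√(p₀q₀) + z_β·√(p₁q₁)]² / (p₁ − p₀)²
  = [1.645·√(0.47·0.53) + 1.036·√(0.34·0.66)]² / (-0.13)²
  = [1.645·0.4991 + 1.036·0.4737]² / 0.0169
  = [1.3118]² / 0.0169
  = 101.82
Design effect: 2.1 × 101.82 = 213.82.
Round up → n = 214.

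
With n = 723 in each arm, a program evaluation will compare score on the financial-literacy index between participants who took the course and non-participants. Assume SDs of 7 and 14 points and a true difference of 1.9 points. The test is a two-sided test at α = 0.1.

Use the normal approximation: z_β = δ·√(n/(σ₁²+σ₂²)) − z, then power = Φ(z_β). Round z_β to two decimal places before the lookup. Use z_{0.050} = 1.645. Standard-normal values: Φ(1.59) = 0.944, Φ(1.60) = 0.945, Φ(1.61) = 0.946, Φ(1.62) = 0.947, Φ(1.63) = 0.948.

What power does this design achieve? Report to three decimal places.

Power ≈ 0.947

z_β = δ·√(n/(σ₁²+σ₂²)) − z_{α/2}
    = 1.9 · √(723/245) − 1.645
    = 1.9 · 1.71785 − 1.645
    = 3.2639 − 1.645 = 1.6189 → 1.62
Power = Φ(1.62) = 0.947.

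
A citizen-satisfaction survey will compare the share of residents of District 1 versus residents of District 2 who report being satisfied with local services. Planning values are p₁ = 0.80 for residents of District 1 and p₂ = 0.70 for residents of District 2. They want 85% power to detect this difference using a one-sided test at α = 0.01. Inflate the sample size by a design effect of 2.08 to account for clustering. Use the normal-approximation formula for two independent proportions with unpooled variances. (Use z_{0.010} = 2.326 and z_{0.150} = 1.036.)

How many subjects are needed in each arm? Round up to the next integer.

n = 870 per group

n = (z_α + z_β)² · [p₁(1−p₁) + p₂(1−p₂)] / (p₁ − p₂)²
  = (2.326 + 1.036)² · (0.80·0.20 + 0.70·0.30) / (0.10)²
  = (3.362)² · (0.1600 + 0.2100) / 0.0100
  = 11.3030 · 0.3700 / 0.0100
  = 418.21
Design effect: 2.08 × 418.21 = 869.88.
Round up → n = 870 per group.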